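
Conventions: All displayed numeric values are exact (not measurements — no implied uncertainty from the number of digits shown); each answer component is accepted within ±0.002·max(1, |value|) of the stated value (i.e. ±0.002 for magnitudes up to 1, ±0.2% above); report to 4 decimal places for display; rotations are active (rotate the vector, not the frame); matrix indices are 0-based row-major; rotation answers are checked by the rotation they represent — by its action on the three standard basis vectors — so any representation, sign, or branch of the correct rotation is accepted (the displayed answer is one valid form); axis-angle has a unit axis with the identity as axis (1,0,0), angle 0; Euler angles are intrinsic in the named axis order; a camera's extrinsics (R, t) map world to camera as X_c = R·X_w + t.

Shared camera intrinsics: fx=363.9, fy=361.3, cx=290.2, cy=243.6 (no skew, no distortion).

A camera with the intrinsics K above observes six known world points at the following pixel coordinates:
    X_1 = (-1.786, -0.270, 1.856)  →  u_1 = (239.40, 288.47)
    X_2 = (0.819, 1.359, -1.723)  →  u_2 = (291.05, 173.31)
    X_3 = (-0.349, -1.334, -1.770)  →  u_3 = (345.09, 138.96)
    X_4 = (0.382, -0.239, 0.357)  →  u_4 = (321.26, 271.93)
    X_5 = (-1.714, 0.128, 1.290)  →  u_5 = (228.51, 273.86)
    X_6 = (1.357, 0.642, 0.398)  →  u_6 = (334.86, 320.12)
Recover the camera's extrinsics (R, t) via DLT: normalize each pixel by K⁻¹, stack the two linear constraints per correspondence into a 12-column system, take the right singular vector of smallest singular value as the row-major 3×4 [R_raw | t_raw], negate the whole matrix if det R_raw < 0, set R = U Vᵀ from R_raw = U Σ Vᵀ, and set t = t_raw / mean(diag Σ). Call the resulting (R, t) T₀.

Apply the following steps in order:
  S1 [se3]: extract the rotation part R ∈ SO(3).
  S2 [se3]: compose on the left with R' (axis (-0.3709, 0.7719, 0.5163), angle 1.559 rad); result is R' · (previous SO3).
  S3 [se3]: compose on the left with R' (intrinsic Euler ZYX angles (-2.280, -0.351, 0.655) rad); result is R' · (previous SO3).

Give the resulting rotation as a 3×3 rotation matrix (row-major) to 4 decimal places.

rotation (matrix) = ((0.5236, -0.1081, 0.8451), (-0.1133, 0.9743, 0.1948), (-0.8444, -0.1977, 0.4979))

source (pnp_recover): camera pose = R=[0.7220 -0.6824 -0.1140; 0.3704 0.2421 0.8967; -0.5844 -0.6897 0.4276], t=(0.1501, 0.0999, 6.3304)
after S1 (rot_of_se3): [0.7220 -0.6824 -0.1140; 0.3704 0.2421 0.8967; -0.5844 -0.6897 0.4276]
after S2 (compose_so3): [-0.5298 -0.6962 -0.4844; -0.0559 -0.5412 0.8390; -0.8463 0.4716 0.2478]
after S3 (compose_so3): [0.5236 -0.1081 0.8451; -0.1133 0.9743 0.1948; -0.8444 -0.1977 0.4979]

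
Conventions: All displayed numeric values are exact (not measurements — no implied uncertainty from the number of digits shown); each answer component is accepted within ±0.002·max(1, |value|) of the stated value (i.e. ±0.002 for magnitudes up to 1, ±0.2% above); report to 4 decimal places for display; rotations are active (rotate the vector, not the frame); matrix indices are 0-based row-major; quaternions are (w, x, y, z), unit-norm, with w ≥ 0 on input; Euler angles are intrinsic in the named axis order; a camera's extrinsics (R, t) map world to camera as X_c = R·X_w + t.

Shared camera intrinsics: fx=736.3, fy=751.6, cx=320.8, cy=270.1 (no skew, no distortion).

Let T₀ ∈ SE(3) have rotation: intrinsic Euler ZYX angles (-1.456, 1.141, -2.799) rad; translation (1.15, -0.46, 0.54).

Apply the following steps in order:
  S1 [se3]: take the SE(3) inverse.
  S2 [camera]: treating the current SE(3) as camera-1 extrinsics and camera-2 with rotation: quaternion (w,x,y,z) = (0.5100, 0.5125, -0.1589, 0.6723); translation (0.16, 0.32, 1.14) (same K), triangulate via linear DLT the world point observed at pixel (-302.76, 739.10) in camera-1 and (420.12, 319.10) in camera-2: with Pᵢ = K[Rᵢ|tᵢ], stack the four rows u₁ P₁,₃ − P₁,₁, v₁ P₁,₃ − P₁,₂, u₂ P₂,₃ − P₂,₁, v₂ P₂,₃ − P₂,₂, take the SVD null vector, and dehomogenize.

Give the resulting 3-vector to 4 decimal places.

after S1 (invert_se3): R=[0.0477 -0.4139 -0.9091; -0.9707 0.1955 -0.1400; 0.2356 0.8891 -0.3925], t=(0.2456, 1.2818, 0.3499)
after S2 (triangulate): (0.9189, 0.3066, 0.7033)

result = (0.9189, 0.3066, 0.7033)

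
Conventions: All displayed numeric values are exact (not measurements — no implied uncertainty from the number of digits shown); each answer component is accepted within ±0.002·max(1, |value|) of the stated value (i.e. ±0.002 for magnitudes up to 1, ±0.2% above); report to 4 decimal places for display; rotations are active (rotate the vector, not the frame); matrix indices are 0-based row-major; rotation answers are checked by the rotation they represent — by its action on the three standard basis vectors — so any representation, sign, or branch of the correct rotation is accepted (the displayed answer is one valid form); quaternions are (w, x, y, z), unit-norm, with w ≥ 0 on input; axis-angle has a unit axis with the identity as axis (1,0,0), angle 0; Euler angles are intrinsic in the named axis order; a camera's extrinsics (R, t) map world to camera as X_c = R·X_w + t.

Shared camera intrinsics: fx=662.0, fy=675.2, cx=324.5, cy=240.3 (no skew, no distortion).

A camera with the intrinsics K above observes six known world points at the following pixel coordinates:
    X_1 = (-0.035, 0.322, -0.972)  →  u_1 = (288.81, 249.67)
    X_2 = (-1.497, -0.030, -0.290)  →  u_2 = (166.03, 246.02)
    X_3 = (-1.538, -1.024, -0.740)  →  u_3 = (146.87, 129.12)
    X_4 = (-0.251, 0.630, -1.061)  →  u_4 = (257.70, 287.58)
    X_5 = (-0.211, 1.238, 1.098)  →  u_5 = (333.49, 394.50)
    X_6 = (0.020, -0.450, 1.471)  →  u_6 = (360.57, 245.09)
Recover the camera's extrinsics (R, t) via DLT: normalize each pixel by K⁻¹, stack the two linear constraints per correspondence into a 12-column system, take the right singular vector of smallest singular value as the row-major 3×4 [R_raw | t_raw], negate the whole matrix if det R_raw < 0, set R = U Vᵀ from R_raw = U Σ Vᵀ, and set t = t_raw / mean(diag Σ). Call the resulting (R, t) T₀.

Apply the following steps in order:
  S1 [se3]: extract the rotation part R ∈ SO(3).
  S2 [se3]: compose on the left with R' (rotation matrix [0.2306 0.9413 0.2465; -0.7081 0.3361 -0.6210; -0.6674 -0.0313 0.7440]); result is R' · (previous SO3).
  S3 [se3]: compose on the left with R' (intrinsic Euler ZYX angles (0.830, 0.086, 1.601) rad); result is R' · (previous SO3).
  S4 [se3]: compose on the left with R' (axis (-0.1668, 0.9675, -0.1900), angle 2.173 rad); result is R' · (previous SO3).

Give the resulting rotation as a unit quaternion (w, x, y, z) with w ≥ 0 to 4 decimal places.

source (pnp_recover): camera pose = R=[0.9647 -0.0021 0.2635; -0.0787 0.9521 0.2955; -0.2515 -0.3058 0.9183], t=(0.0100, 0.0500, 6.1913)
after S1 (rot_of_se3): [0.9647 -0.0021 0.2635; -0.0787 0.9521 0.2955; -0.2515 -0.3058 0.9183]
after S2 (compose_so3): [0.0864 0.8204 0.5653; -0.5533 0.5114 -0.6575; -0.8285 -0.2559 0.4981]
after S3 (compose_so3): [-0.5959 0.4043 0.6939; 0.6002 0.7983 0.0503; -0.5335 0.4465 -0.7183]
after S4 (compose_so3): [-0.1981 0.0900 -0.9761; 0.8644 0.4856 -0.1306; 0.4622 -0.8695 -0.1739]

rotation (quat) = (0.5276, -0.3501, -0.6815, 0.3669)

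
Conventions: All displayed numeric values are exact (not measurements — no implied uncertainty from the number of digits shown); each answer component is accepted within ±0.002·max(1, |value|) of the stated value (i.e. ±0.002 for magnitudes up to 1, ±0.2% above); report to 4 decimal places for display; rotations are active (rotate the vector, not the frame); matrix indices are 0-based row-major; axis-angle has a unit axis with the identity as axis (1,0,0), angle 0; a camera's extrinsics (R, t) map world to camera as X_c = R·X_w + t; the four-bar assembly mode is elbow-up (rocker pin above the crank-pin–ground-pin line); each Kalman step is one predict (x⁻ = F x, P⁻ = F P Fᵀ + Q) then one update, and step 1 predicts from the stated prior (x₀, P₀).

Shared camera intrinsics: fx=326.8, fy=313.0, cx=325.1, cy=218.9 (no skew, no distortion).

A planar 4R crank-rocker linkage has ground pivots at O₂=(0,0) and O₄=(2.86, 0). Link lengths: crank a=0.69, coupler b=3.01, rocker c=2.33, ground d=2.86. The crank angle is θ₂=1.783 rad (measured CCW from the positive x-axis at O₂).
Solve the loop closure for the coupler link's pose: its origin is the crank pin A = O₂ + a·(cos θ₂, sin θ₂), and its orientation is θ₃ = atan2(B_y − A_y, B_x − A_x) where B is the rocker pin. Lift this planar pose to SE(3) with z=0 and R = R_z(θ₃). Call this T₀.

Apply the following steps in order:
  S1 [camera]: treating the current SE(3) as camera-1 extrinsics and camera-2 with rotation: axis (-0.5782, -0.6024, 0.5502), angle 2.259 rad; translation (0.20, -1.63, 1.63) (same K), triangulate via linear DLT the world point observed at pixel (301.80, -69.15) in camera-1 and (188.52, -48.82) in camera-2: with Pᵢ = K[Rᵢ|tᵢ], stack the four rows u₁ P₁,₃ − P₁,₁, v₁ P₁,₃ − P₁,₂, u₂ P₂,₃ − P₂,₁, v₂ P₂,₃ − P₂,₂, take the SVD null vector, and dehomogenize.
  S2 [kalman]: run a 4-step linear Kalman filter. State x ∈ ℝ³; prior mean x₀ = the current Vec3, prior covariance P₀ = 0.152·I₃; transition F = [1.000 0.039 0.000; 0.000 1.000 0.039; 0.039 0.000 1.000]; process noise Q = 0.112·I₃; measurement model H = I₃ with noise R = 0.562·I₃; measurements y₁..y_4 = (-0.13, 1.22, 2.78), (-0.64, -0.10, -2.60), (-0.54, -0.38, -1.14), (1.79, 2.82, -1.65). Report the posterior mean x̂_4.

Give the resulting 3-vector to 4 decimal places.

source (fourbar_fk): coupler pose = R=[0.8451 -0.5346 0.0000; 0.5346 0.8451 0.0000; 0.0000 0.0000 1.0000], t=(-0.1453, 0.6745, 0.0000)
after S1 (triangulate): (-0.9999, -1.6683, 1.3799)
after S2 (kf_track): (0.1887, 0.7191, -0.6957)

result = (0.1887, 0.7191, -0.6957)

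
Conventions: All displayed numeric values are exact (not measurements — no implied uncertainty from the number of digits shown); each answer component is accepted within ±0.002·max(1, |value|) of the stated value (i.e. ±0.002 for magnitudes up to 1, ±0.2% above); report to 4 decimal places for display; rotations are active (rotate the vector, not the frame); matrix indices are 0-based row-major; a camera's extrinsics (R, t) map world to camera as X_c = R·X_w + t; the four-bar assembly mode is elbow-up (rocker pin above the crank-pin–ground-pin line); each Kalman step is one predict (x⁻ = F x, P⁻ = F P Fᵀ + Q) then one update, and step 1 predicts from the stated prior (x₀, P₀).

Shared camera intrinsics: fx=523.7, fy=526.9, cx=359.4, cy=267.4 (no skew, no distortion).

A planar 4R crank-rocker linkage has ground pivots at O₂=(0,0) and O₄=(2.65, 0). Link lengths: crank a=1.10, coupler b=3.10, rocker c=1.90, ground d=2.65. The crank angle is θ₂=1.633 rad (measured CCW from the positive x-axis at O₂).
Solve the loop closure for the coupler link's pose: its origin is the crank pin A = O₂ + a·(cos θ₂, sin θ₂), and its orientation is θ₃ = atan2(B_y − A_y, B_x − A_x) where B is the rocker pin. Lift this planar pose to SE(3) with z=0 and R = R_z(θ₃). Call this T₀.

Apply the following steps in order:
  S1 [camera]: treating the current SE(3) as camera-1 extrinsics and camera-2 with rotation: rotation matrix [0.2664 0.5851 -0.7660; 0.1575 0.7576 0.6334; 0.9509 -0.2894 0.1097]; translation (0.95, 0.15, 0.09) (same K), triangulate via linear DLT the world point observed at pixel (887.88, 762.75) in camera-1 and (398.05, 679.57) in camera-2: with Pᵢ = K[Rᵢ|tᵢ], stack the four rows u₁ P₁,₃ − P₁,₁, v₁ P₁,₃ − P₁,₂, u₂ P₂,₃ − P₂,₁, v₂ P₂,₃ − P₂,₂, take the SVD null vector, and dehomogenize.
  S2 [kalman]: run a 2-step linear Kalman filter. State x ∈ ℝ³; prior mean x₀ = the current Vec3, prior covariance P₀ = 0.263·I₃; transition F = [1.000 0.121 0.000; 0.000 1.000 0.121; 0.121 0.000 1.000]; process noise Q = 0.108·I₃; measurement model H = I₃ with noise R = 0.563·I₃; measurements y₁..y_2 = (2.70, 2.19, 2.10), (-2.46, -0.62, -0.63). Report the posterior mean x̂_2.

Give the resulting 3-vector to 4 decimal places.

source (fourbar_fk): coupler pose = R=[0.9677 -0.2520 0.0000; 0.2520 0.9677 0.0000; 0.0000 0.0000 1.0000], t=(-0.0684, 1.0979, 0.0000)
after S1 (triangulate): (1.9570, 0.0912, 1.7862)
after S2 (kf_track): (0.4736, 0.3921, 1.0784)

result = (0.4736, 0.3921, 1.0784)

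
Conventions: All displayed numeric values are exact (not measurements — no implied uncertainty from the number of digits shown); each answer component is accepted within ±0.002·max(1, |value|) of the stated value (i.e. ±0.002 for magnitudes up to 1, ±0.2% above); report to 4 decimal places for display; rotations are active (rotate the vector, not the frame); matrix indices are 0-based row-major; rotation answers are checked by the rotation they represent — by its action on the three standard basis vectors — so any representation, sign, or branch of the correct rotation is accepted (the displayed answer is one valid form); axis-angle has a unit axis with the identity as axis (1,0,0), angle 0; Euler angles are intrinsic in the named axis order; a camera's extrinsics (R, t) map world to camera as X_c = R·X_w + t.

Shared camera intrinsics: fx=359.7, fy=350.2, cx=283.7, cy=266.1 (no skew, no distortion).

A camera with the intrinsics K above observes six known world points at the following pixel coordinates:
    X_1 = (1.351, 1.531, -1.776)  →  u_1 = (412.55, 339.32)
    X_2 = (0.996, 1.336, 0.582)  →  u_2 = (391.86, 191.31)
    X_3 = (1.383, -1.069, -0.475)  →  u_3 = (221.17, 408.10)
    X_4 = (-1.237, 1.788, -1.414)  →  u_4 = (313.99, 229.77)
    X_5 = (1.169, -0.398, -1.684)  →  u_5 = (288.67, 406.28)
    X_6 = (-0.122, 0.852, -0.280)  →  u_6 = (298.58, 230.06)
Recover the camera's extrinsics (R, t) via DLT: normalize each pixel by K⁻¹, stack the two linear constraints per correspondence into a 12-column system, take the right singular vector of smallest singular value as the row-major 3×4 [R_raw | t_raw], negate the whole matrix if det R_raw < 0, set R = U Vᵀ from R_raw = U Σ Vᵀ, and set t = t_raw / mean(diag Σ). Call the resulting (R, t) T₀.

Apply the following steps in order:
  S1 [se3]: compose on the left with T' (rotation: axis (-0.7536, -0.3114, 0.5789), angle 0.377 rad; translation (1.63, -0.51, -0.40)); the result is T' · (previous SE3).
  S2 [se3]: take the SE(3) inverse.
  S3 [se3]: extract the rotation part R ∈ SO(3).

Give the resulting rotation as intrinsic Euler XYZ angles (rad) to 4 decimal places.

rotation (euler_xyz) = (-2.3044, -0.8374, -0.6935)

source (pnp_recover): camera pose = R=[0.5350 0.8310 -0.1523; 0.5151 -0.4637 -0.7209; -0.6697 0.3073 -0.6761], t=(-0.4900, -0.2300, 4.1899)
after S1 (compose_se3): R=[0.5148 0.8523 0.0923; 0.4279 -0.1621 -0.8891; -0.7429 0.4972 -0.4482], t=(0.5914, 0.2714, 3.6198)
after S2 (invert_se3): R=[0.5148 0.4279 -0.7429; 0.8523 -0.1621 0.4972; 0.0923 -0.8891 -0.4482], t=(2.2685, -2.2599, 1.8092)
after S3 (rot_of_se3): [0.5148 0.4279 -0.7429; 0.8523 -0.1621 0.4972; 0.0923 -0.8891 -0.4482]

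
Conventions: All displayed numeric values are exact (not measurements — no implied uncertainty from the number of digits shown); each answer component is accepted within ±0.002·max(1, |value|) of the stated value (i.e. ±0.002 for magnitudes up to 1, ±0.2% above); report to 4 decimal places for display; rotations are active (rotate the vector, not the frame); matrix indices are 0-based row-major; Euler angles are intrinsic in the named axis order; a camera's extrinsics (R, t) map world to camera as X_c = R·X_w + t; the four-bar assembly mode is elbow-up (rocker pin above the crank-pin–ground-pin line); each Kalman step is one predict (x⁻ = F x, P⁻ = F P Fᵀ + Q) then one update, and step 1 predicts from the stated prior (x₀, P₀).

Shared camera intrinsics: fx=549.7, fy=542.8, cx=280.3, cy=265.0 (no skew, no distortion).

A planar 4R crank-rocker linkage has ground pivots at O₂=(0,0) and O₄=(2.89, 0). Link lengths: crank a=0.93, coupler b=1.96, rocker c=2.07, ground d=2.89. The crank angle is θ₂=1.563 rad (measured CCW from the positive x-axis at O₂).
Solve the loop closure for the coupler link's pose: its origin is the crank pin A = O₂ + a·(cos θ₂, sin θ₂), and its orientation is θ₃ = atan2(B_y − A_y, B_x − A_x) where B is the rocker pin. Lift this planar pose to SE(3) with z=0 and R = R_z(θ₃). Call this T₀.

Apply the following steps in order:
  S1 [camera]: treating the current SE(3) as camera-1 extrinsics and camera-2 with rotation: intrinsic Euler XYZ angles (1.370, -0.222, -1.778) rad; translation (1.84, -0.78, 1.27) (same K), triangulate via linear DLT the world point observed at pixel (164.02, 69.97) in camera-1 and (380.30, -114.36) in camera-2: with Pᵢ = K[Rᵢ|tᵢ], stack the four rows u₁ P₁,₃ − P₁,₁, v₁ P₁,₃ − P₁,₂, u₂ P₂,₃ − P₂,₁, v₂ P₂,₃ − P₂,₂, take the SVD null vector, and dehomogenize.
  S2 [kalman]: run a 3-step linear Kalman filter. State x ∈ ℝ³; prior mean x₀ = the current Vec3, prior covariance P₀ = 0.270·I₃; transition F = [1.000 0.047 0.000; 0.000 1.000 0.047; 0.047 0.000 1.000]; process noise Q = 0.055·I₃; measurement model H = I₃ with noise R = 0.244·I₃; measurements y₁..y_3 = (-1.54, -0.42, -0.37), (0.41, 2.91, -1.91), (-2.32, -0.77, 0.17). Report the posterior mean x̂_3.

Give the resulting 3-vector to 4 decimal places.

result = (-1.2525, 0.1877, -0.3199)

source (fourbar_fk): coupler pose = R=[0.9079 -0.4192 0.0000; 0.4192 0.9079 0.0000; 0.0000 0.0000 1.0000], t=(0.0073, 0.9300, 0.0000)
after S1 (triangulate): (-0.9604, -1.2323, 1.6460)
after S2 (kf_track): (-1.2525, 0.1877, -0.3199)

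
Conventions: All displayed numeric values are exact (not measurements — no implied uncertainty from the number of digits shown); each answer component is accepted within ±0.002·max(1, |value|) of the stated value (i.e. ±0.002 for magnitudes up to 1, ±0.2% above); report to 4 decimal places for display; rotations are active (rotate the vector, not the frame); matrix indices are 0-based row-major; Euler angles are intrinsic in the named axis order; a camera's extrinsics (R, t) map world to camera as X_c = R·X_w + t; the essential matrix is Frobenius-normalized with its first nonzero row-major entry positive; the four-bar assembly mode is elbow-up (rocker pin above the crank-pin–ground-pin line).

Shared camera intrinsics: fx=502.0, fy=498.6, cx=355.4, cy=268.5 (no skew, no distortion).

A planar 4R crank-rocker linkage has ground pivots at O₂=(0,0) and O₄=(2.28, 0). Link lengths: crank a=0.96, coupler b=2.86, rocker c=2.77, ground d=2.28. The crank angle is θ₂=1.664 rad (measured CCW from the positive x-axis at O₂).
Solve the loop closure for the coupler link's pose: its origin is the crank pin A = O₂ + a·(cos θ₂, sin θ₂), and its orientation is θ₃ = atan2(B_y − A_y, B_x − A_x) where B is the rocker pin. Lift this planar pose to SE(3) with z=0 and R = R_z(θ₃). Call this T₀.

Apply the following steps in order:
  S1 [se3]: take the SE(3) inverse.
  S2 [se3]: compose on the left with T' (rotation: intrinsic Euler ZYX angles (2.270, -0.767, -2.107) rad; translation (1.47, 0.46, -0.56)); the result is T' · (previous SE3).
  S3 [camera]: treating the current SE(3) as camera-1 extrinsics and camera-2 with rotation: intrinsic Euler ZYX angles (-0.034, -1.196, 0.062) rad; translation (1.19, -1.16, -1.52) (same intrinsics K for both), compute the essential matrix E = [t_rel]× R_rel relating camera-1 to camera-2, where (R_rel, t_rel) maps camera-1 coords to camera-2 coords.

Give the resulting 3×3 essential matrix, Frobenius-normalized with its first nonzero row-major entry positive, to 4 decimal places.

matrix = [0.2307 0.2267 -0.3068; 0.2465 0.0437 -0.5179; 0.1465 0.6180 0.2586]

source (fourbar_fk): coupler pose = R=[0.7743 -0.6328 0.0000; 0.6328 0.7743 0.0000; 0.0000 0.0000 1.0000], t=(-0.0893, 0.9558, 0.0000)
after S1 (invert_se3): R=[0.7743 0.6328 0.0000; -0.6328 0.7743 0.0000; 0.0000 0.0000 1.0000], t=(-0.5357, -0.7966, 0.0000)
after S2 (compose_se3): R=[-0.3633 -0.2878 -0.8861; -0.0703 0.9569 -0.2819; 0.9290 -0.0401 -0.3678], t=(1.7126, -0.4609, -0.4387)
after S3 (essential): [0.2307 0.2267 -0.3068; 0.2465 0.0437 -0.5179; 0.1465 0.6180 0.2586]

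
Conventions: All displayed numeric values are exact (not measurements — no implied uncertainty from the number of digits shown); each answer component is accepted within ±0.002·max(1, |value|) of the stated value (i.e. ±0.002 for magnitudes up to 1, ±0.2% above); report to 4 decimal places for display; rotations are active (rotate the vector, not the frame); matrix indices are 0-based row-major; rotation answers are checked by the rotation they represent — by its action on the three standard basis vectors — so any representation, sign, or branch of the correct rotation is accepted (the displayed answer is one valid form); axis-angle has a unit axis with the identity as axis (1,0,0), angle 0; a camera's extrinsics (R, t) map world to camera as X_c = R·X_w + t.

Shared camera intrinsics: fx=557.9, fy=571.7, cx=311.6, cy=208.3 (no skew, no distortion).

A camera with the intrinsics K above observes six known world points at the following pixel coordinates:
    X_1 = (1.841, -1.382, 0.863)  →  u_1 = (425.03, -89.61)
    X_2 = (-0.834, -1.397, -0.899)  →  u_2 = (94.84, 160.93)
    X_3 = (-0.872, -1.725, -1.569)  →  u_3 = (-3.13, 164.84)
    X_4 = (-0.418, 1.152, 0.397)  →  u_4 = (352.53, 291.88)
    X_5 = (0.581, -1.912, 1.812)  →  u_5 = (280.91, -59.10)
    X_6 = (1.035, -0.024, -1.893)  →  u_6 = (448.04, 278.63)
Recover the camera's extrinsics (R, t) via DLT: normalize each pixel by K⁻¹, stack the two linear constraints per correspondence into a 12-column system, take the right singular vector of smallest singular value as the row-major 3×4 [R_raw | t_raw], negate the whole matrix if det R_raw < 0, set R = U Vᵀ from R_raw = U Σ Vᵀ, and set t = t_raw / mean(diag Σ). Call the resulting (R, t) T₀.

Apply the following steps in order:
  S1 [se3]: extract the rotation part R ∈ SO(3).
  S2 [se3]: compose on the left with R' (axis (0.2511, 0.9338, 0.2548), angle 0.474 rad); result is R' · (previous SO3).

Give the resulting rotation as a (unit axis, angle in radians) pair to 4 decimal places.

source (pnp_recover): camera pose = R=[0.8208 0.5588 0.1184; -0.4517 0.7618 -0.4643; -0.3496 0.3277 0.8777], t=(0.0700, -0.0500, 4.8202)
after S1 (rot_of_se3): [0.8208 0.5588 0.1184; -0.4517 0.7618 -0.4643; -0.3496 0.3277 0.8777]
after S2 (compose_so3): [0.6254 0.5741 0.5284; -0.2977 0.8016 -0.5185; -0.7213 0.1670 0.6722]

rotation (axis_angle) = ((0.4103, 0.7479, -0.5218), 0.9889)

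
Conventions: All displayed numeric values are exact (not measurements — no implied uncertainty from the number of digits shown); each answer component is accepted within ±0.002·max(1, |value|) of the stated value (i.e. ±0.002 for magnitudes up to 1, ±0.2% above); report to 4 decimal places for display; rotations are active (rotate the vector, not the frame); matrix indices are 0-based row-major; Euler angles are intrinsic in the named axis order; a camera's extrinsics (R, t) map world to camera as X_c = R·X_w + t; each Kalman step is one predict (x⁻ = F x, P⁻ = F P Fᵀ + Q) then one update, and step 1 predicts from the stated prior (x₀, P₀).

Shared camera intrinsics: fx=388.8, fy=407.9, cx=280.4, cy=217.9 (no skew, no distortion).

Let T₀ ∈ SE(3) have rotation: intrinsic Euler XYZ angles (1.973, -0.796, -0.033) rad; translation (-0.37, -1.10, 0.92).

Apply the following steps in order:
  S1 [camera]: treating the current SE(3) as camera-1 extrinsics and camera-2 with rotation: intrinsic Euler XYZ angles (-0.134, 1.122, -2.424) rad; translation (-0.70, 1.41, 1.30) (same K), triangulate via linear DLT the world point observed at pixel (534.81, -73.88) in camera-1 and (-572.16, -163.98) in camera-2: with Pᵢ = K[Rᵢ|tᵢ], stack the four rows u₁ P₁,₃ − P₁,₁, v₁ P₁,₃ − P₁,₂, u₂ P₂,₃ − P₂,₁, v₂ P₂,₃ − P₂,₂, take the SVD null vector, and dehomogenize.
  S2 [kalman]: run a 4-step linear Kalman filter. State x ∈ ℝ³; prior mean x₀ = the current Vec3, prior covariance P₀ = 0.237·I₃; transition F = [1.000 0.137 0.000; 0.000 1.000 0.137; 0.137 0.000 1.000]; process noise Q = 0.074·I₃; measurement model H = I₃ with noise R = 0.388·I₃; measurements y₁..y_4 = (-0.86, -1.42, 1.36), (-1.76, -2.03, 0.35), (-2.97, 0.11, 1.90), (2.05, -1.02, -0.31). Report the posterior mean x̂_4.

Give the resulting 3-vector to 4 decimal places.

after S1 (triangulate): (1.3221, 1.7005, -1.4071)
after S2 (kf_track): (-0.1994, -0.5104, 0.2228)

result = (-0.1994, -0.5104, 0.2228)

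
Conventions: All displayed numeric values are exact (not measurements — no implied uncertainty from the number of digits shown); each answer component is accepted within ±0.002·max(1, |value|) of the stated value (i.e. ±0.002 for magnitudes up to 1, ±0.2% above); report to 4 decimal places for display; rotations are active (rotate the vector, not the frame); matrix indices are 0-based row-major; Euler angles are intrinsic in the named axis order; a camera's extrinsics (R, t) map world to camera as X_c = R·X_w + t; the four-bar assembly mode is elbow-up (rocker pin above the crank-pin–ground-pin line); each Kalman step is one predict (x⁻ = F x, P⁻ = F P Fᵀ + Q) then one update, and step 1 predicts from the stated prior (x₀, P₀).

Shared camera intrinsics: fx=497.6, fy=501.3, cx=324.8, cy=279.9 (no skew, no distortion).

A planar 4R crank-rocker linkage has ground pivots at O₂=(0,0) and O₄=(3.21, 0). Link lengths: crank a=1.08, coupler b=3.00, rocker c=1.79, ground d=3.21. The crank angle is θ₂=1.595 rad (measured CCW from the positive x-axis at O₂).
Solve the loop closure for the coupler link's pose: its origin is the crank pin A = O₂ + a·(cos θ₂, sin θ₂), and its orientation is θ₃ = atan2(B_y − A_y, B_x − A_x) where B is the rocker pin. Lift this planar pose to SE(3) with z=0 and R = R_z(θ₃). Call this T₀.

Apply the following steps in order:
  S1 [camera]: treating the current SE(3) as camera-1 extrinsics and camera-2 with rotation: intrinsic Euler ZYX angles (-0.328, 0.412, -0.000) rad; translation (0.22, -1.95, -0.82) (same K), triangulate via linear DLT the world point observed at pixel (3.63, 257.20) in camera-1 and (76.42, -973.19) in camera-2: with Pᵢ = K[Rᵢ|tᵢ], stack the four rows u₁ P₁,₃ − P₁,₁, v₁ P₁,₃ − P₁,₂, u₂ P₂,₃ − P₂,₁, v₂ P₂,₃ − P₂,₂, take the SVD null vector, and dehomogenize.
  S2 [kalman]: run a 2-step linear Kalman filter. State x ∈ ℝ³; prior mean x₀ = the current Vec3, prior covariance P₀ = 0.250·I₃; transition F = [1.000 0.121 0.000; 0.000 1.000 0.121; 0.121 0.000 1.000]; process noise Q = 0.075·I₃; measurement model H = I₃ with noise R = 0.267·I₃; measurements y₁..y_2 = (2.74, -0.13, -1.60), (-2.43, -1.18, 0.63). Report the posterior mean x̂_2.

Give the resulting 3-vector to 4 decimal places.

result = (-0.6614, -0.8153, 0.1552)

source (fourbar_fk): coupler pose = R=[0.9738 -0.2275 0.0000; 0.2275 0.9738 0.0000; 0.0000 0.0000 1.0000], t=(-0.0261, 1.0797, 0.0000)
after S1 (triangulate): (-1.1960, -0.9004, 1.5276)
after S2 (kf_track): (-0.6614, -0.8153, 0.1552)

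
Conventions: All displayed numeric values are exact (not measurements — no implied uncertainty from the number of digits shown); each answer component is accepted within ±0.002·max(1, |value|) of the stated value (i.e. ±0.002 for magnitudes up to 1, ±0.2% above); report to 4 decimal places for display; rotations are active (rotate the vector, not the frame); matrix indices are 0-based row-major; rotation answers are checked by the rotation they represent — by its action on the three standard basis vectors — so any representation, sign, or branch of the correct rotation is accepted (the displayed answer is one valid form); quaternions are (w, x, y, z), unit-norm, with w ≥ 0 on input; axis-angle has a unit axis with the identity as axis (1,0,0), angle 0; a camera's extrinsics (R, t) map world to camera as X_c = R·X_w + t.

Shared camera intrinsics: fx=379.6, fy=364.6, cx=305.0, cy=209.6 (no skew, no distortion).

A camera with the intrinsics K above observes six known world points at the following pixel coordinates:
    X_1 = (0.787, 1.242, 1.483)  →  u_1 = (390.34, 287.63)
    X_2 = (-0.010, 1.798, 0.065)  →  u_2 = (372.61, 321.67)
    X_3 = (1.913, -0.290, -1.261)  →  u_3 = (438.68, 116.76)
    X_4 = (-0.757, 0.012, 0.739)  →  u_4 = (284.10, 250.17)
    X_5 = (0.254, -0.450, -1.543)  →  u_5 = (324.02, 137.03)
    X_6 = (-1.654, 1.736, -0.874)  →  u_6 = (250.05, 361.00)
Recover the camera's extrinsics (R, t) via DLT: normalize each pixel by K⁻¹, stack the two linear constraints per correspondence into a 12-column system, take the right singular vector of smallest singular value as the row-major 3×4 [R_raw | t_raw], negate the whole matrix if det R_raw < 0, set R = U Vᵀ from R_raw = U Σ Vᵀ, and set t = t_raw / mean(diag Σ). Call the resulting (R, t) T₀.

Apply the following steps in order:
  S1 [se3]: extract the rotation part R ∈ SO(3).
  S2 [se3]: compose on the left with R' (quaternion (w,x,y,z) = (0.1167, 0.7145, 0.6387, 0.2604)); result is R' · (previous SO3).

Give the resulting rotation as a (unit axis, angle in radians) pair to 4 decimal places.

source (pnp_recover): camera pose = R=[0.9220 0.3821 0.0629; -0.3718 0.8282 0.4194; 0.1081 -0.4100 0.9056], t=(0.2800, 0.1400, 6.0800)
after S1 (rot_of_se3): [0.9220 0.3821 0.0629; -0.3718 0.8282 0.4194; 0.1081 -0.4100 0.9056]
after S2 (compose_so3): [-0.2158 0.5104 0.8324; 0.9739 0.1741 0.1457; -0.0706 0.8421 -0.5346]

rotation (axis_angle) = ((0.5657, 0.7336, 0.3765), 2.4786)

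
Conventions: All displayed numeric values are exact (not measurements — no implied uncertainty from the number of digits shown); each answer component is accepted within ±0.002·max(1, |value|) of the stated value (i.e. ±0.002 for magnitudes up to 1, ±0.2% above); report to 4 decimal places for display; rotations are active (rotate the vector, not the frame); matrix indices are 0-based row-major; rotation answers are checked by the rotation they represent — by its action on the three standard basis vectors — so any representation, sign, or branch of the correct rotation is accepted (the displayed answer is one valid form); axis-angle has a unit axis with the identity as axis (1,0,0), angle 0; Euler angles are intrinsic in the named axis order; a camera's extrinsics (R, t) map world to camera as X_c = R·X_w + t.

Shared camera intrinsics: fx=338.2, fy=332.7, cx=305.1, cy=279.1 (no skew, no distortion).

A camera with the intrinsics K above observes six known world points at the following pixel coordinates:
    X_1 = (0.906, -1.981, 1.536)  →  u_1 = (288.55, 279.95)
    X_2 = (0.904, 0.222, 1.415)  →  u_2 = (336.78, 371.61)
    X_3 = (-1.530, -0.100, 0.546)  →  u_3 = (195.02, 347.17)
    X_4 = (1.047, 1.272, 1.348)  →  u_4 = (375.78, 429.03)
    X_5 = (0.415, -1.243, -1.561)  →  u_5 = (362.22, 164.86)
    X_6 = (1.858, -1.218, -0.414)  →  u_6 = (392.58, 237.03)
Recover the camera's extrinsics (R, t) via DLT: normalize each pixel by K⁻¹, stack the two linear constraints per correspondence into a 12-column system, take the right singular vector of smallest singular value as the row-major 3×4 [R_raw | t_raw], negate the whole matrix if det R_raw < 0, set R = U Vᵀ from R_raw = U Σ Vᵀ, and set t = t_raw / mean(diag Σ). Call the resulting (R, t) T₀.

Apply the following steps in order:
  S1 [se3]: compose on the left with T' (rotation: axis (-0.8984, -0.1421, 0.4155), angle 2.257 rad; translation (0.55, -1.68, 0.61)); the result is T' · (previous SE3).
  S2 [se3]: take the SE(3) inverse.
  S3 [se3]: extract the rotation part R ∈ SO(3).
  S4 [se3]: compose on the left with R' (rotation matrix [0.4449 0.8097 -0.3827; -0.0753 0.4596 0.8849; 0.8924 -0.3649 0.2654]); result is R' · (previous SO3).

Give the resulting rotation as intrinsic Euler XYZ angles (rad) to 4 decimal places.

rotation (euler_xyz) = (2.1451, -0.5502, 0.0388)

source (pnp_recover): camera pose = R=[0.8408 0.3754 -0.3900; -0.0232 0.7448 0.6669; 0.5408 -0.5517 0.6350], t=(0.2400, 0.4900, 4.4097)
after S1 (compose_se3): R=[0.1893 0.5701 -0.7995; 0.7834 -0.5786 -0.2271; -0.5920 -0.5833 -0.5561], t=(-2.5149, 0.7928, -1.4480)
after S2 (invert_se3): R=[0.1893 0.7834 -0.5920; 0.5701 -0.5786 -0.5833; -0.7995 -0.2271 -0.5561], t=(-1.0022, 1.0479, -2.6358)
after S3 (rot_of_se3): [0.1893 0.7834 -0.5920; 0.5701 -0.5786 -0.5833; -0.7995 -0.2271 -0.5561]
after S4 (compose_so3): [0.8518 -0.0331 -0.5228; -0.4597 -0.5258 -0.7157; -0.2513 0.8499 -0.4631]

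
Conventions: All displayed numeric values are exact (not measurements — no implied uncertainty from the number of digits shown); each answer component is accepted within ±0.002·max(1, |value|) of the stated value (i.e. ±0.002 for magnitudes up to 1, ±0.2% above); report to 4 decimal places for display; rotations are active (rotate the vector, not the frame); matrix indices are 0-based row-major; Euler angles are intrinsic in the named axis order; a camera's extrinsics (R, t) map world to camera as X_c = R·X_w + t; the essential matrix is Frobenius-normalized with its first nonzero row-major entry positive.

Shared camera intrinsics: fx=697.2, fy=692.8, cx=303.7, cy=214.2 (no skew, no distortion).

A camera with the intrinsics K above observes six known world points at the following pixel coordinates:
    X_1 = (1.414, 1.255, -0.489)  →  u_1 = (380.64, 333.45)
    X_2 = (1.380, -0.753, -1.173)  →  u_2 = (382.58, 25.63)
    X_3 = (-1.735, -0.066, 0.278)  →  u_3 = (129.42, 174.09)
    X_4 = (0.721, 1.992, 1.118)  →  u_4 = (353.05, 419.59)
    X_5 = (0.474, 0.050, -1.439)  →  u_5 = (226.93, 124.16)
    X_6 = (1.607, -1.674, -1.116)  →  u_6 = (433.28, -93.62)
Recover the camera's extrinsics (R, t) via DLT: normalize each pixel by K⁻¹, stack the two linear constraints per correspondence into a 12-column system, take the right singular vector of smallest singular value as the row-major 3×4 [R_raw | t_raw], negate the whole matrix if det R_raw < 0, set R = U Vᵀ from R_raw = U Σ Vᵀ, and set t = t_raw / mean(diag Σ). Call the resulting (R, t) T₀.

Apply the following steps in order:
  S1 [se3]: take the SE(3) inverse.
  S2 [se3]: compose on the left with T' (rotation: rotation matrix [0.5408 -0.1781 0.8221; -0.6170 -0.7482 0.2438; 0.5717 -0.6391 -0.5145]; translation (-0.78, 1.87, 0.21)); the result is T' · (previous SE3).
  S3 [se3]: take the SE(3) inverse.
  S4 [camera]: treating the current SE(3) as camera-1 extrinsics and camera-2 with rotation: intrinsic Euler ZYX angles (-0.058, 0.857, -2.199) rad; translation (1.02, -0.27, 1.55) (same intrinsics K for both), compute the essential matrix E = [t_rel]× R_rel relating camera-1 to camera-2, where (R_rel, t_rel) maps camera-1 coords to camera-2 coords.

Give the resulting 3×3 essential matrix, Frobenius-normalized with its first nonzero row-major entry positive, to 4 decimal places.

source (pnp_recover): camera pose = R=[0.9013 -0.1499 0.4065; 0.0511 0.9685 0.2438; -0.4302 -0.1990 0.8805], t=(-0.3500, -0.3300, 6.1599)
after S1 (invert_se3): R=[0.9013 0.0511 -0.4302; -0.1499 0.9685 -0.1990; 0.4065 0.2438 0.8805], t=(2.9826, 1.4930, -5.2010)
after S2 (compose_se3): R=[0.8483 0.0556 0.5266; -0.3449 -0.6967 0.6290; 0.4019 -0.7152 -0.5718], t=(-3.7086, -2.3555, 3.6369)
after S3 (invert_se3): R=[0.8483 -0.3449 0.4019; 0.0556 -0.6967 -0.7152; 0.5266 0.6290 -0.5718], t=(0.8721, 1.1663, 5.5144)
after S4 (essential): [0.5397 -0.3983 -0.1621; -0.2067 -0.4682 -0.0019; 0.3772 0.3422 -0.0493]

matrix = [0.5397 -0.3983 -0.1621; -0.2067 -0.4682 -0.0019; 0.3772 0.3422 -0.0493]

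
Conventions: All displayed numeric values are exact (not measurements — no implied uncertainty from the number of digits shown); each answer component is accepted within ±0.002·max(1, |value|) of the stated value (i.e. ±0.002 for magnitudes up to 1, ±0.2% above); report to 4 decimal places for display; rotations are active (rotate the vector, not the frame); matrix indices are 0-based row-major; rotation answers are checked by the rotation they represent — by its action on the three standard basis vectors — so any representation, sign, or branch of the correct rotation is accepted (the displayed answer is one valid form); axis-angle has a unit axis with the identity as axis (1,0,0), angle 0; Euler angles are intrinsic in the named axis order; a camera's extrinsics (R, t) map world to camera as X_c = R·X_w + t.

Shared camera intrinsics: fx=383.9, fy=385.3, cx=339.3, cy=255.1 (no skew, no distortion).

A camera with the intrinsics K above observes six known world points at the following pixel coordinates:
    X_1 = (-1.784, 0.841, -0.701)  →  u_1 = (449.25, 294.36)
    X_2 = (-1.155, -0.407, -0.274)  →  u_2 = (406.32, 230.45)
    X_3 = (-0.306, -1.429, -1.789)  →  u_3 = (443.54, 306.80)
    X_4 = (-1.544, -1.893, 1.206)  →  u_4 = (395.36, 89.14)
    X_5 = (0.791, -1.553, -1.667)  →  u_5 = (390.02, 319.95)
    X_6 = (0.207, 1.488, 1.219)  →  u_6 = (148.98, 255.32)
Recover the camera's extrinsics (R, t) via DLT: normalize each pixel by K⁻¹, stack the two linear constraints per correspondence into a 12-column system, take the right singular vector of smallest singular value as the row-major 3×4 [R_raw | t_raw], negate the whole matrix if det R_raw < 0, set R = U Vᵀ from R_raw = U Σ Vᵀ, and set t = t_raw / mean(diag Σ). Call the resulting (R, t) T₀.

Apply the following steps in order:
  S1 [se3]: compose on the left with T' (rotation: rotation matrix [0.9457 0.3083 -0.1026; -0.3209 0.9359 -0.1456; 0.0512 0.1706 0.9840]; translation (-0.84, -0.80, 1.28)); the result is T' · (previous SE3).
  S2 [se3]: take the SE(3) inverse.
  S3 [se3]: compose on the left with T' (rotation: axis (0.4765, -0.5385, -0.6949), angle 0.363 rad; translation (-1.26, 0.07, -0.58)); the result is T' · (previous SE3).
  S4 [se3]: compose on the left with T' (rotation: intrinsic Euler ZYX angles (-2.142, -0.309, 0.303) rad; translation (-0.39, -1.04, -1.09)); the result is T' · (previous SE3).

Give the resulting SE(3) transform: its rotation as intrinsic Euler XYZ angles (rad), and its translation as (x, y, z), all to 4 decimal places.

rotation (euler_xyz) = (2.6779, -1.1924, -0.3370), translation = (6.7498, -0.6508, -1.2503)

source (pnp_recover): camera pose = R=[-0.6496 -0.4379 -0.6215; 0.4409 0.4491 -0.7772; 0.6194 -0.7788 -0.0986], t=(-0.3100, 0.1900, 4.8900)
after S1 (compose_se3): R=[-0.5420 -0.1958 -0.8173; 0.5308 0.6742 -0.5135; 0.6515 -0.7122 -0.2615], t=(-1.5765, -1.2346, 6.1083)
after S2 (invert_se3): R=[-0.5420 0.5308 0.6515; -0.1958 0.6742 -0.7122; -0.8173 -0.5135 -0.2615], t=(-4.1787, 4.8738, -0.3253)
after S3 (compose_se3): R=[-0.3858 0.7685 0.5105; 0.0744 0.5775 -0.8130; -0.9196 -0.2757 -0.2800], t=(-4.0379, 5.8664, -0.6597)
after S4 (compose_se3): R=[0.3486 0.1222 -0.9293; -0.0964 -0.9815 -0.1652; -0.9323 0.1472 -0.3304], t=(6.7498, -0.6508, -1.2503)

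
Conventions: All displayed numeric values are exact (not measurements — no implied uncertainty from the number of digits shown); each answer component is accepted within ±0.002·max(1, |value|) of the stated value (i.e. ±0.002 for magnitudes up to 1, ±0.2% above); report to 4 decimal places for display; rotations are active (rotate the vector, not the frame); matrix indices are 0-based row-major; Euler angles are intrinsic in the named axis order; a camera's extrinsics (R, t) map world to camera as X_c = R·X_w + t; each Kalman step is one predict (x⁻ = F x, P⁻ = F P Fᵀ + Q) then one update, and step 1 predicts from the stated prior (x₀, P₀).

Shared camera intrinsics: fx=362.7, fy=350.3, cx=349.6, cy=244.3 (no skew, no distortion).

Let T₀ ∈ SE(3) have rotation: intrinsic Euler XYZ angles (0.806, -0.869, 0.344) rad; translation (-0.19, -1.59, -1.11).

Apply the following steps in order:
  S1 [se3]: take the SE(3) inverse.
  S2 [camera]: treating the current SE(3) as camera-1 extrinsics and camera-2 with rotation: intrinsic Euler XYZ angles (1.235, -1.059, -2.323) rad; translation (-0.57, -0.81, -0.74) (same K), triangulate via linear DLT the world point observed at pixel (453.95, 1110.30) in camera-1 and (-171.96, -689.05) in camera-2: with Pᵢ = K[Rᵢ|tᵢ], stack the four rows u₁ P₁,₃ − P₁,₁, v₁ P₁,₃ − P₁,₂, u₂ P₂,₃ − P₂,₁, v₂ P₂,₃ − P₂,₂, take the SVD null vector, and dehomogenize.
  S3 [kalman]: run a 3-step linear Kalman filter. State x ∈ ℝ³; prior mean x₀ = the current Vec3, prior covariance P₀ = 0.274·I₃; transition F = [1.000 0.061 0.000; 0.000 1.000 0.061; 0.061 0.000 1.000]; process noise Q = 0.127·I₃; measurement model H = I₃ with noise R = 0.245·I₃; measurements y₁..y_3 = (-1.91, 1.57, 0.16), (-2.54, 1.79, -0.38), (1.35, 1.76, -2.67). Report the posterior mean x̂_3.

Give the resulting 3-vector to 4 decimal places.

after S1 (invert_se3): R=[0.6078 -0.2852 0.7411; -0.2177 0.8377 0.5009; -0.7637 -0.4658 0.4470], t=(0.4846, 1.8465, -0.3896)
after S2 (triangulate): (-1.3317, -0.0473, 0.8132)
after S3 (kf_track): (-0.3155, 1.5913, -1.4289)

result = (-0.3155, 1.5913, -1.4289)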